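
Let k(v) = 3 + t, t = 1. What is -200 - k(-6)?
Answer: -204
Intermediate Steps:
k(v) = 4 (k(v) = 3 + 1 = 4)
-200 - k(-6) = -200 - 1*4 = -200 - 4 = -204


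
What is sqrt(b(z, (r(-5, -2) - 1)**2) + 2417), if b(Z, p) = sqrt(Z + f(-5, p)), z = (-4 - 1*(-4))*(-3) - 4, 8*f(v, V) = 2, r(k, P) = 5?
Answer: sqrt(9668 + 2*I*sqrt(15))/2 ≈ 49.163 + 0.019695*I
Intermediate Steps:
f(v, V) = 1/4 (f(v, V) = (1/8)*2 = 1/4)
z = -4 (z = (-4 + 4)*(-3) - 4 = 0*(-3) - 4 = 0 - 4 = -4)
b(Z, p) = sqrt(1/4 + Z) (b(Z, p) = sqrt(Z + 1/4) = sqrt(1/4 + Z))
sqrt(b(z, (r(-5, -2) - 1)**2) + 2417) = sqrt(sqrt(1 + 4*(-4))/2 + 2417) = sqrt(sqrt(1 - 16)/2 + 2417) = sqrt(sqrt(-15)/2 + 2417) = sqrt((I*sqrt(15))/2 + 2417) = sqrt(I*sqrt(15)/2 + 2417) = sqrt(2417 + I*sqrt(15)/2)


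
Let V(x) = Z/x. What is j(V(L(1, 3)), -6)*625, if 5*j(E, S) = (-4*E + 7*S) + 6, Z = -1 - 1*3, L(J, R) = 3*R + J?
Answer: -4300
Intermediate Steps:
L(J, R) = J + 3*R
Z = -4 (Z = -1 - 3 = -4)
V(x) = -4/x
j(E, S) = 6/5 - 4*E/5 + 7*S/5 (j(E, S) = ((-4*E + 7*S) + 6)/5 = (6 - 4*E + 7*S)/5 = 6/5 - 4*E/5 + 7*S/5)
j(V(L(1, 3)), -6)*625 = (6/5 - (-16)/(5*(1 + 3*3)) + (7/5)*(-6))*625 = (6/5 - (-16)/(5*(1 + 9)) - 42/5)*625 = (6/5 - (-16)/(5*10) - 42/5)*625 = (6/5 - ⅘*(-⅖) - 42/5)*625 = (6/5 + 8/25 - 42/5)*625 = -172/25*625 = -4300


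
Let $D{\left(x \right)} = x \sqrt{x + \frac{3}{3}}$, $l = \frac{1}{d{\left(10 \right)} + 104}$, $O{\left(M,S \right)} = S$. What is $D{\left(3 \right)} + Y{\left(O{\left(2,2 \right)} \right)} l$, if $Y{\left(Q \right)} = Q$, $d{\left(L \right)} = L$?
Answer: $\frac{343}{57} \approx 6.0175$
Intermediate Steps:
$l = \frac{1}{114}$ ($l = \frac{1}{10 + 104} = \frac{1}{114} \approx 0.0087719$)
$D{\left(x \right)} = x \sqrt{1 + x}$ ($D{\left(x \right)} = x \sqrt{x + 3 \cdot \frac{1}{3}} = x \sqrt{x + 1} = x \sqrt{1 + x}$)
$D{\left(3 \right)} + Y{\left(O{\left(2,2 \right)} \right)} l = 3 \sqrt{1 + 3} + 2 \cdot \frac{1}{114} = 3 \sqrt{4} + \frac{1}{57} = 3 \cdot 2 + \frac{1}{57} = 6 + \frac{1}{57} = \frac{343}{57}$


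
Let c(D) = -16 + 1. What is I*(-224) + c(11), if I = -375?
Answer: 83985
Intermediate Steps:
c(D) = -15
I*(-224) + c(11) = -375*(-224) - 15 = 84000 - 15 = 83985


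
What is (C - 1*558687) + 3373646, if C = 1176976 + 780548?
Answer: 4772483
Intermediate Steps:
C = 1957524
(C - 1*558687) + 3373646 = (1957524 - 1*558687) + 3373646 = (1957524 - 558687) + 3373646 = 1398837 + 3373646 = 4772483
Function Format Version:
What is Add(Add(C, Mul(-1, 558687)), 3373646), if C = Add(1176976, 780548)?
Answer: 4772483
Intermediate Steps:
C = 1957524
Add(Add(C, Mul(-1, 558687)), 3373646) = Add(Add(1957524, Mul(-1, 558687)), 3373646) = Add(Add(1957524, -558687), 3373646) = Add(1398837, 3373646) = 4772483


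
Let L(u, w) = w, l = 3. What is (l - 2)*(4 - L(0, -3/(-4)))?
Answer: 13/4 ≈ 3.2500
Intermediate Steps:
(l - 2)*(4 - L(0, -3/(-4))) = (3 - 2)*(4 - (-3)/(-4)) = 1*(4 - (-3)*(-1)/4) = 1*(4 - 1*3/4) = 1*(4 - 3/4) = 1*(13/4) = 13/4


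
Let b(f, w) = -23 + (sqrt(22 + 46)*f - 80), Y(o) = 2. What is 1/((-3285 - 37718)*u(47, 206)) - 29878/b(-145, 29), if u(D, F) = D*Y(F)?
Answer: -11861299891479/5469576897662 + 8664620*sqrt(17)/1419091 ≈ 23.006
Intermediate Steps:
u(D, F) = 2*D (u(D, F) = D*2 = 2*D)
b(f, w) = -103 + 2*f*sqrt(17) (b(f, w) = -23 + (sqrt(68)*f - 80) = -23 + ((2*sqrt(17))*f - 80) = -23 + (2*f*sqrt(17) - 80) = -23 + (-80 + 2*f*sqrt(17)) = -103 + 2*f*sqrt(17))
1/((-3285 - 37718)*u(47, 206)) - 29878/b(-145, 29) = 1/((-3285 - 37718)*((2*47))) - 29878/(-103 + 2*(-145)*sqrt(17)) = 1/(-41003*94) - 29878/(-103 - 290*sqrt(17)) = -1/41003*1/94 - 29878/(-103 - 290*sqrt(17)) = -1/3854282 - 29878/(-103 - 290*sqrt(17))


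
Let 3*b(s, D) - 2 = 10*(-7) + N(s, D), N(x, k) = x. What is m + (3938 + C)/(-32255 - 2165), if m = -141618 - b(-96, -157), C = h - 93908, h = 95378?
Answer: -3654461506/25815 ≈ -1.4156e+5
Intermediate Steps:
C = 1470 (C = 95378 - 93908 = 1470)
b(s, D) = -68/3 + s/3 (b(s, D) = ⅔ + (10*(-7) + s)/3 = ⅔ + (-70 + s)/3 = ⅔ + (-70/3 + s/3) = -68/3 + s/3)
m = -424690/3 (m = -141618 - (-68/3 + (⅓)*(-96)) = -141618 - (-68/3 - 32) = -141618 - 1*(-164/3) = -141618 + 164/3 = -424690/3 ≈ -1.4156e+5)
m + (3938 + C)/(-32255 - 2165) = -424690/3 + (3938 + 1470)/(-32255 - 2165) = -424690/3 + 5408/(-34420) = -424690/3 + 5408*(-1/34420) = -424690/3 - 1352/8605 = -3654461506/25815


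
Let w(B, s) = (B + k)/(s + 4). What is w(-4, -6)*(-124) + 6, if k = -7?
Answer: -676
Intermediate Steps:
w(B, s) = (-7 + B)/(4 + s) (w(B, s) = (B - 7)/(s + 4) = (-7 + B)/(4 + s))
w(-4, -6)*(-124) + 6 = ((-7 - 4)/(4 - 6))*(-124) + 6 = (-11/(-2))*(-124) + 6 = -½*(-11)*(-124) + 6 = (11/2)*(-124) + 6 = -682 + 6 = -676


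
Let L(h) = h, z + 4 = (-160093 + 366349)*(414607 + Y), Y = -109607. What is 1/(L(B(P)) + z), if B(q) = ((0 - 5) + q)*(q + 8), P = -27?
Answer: 1/62908080604 ≈ 1.5896e-11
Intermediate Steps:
B(q) = (-5 + q)*(8 + q)
z = 62908079996 (z = -4 + (-160093 + 366349)*(414607 - 109607) = -4 + 206256*305000 = -4 + 62908080000 = 62908079996)
1/(L(B(P)) + z) = 1/((-40 + (-27)**2 + 3*(-27)) + 62908079996) = 1/((-40 + 729 - 81) + 62908079996) = 1/(608 + 62908079996) = 1/62908080604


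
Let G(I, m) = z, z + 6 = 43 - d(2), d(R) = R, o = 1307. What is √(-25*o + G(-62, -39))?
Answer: 8*I*√510 ≈ 180.67*I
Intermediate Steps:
z = 35 (z = -6 + (43 - 1*2) = -6 + (43 - 2) = -6 + 41 = 35)
G(I, m) = 35
√(-25*o + G(-62, -39)) = √(-25*1307 + 35) = √(-32675 + 35) = √(-32640) = 8*I*√510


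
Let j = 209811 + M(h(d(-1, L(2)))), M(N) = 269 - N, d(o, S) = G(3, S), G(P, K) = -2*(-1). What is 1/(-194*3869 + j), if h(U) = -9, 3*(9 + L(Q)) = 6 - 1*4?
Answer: -1/540497 ≈ -1.8501e-6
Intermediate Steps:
G(P, K) = 2
L(Q) = -25/3 (L(Q) = -9 + (6 - 1*4)/3 = -9 + (6 - 4)/3 = -9 + (1/3)*2 = -9 + 2/3 = -25/3)
d(o, S) = 2
j = 210089 (j = 209811 + (269 - 1*(-9)) = 209811 + (269 + 9) = 209811 + 278 = 210089)
1/(-194*3869 + j) = 1/(-194*3869 + 210089) = 1/(-750586 + 210089) = 1/(-540497) = -1/540497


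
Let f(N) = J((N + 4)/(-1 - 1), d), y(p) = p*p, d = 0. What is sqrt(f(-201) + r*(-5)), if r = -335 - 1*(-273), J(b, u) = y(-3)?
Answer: sqrt(319) ≈ 17.861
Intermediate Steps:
y(p) = p**2
J(b, u) = 9 (J(b, u) = (-3)**2 = 9)
f(N) = 9
r = -62 (r = -335 + 273 = -62)
sqrt(f(-201) + r*(-5)) = sqrt(9 - 62*(-5)) = sqrt(9 + 310) = sqrt(319)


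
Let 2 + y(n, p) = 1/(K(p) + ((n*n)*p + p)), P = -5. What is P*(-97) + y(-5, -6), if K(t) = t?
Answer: 78245/162 ≈ 482.99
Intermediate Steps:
y(n, p) = -2 + 1/(2*p + p*n²) (y(n, p) = -2 + 1/(p + ((n*n)*p + p)) = -2 + 1/(p + (n²*p + p)) = -2 + 1/(p + (p*n² + p)) = -2 + 1/(p + (p + p*n²)) = -2 + 1/(2*p + p*n²))
P*(-97) + y(-5, -6) = -5*(-97) + (1 - 4*(-6) - 2*(-6)*(-5)²)/((-6)*(2 + (-5)²)) = 485 - (1 + 24 - 2*(-6)*25)/(6*(2 + 25)) = 485 - ⅙*(1 + 24 + 300)/27 = 485 - ⅙*1/27*325 = 485 - 325/162 = 78245/162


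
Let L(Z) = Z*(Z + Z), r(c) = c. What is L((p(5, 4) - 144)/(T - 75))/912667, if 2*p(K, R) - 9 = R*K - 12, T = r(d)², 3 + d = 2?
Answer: 73441/9995528984 ≈ 7.3474e-6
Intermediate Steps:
d = -1 (d = -3 + 2 = -1)
T = 1 (T = (-1)² = 1)
p(K, R) = -3/2 + K*R/2 (p(K, R) = 9/2 + (R*K - 12)/2 = 9/2 + (K*R - 12)/2 = 9/2 + (-12 + K*R)/2 = 9/2 + (-6 + K*R/2) = -3/2 + K*R/2)
L(Z) = 2*Z² (L(Z) = Z*(2*Z) = 2*Z²)
L((p(5, 4) - 144)/(T - 75))/912667 = (2*(((-3/2 + (½)*5*4) - 144)/(1 - 75))²)/912667 = (2*(((-3/2 + 10) - 144)/(-74))²)*(1/912667) = (2*((17/2 - 144)*(-1/74))²)*(1/912667) = (2*(-271/2*(-1/74))²)*(1/912667) = (2*(271/148)²)*(1/912667) = (2*(73441/21904))*(1/912667) = (73441/10952)*(1/912667) = 73441/9995528984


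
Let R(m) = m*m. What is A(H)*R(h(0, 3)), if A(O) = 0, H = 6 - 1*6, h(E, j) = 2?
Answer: 0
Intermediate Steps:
R(m) = m²
H = 0 (H = 6 - 6 = 0)
A(H)*R(h(0, 3)) = 0*2² = 0*4 = 0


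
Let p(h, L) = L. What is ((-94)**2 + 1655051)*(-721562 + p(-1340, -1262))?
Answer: -1202697456888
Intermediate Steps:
((-94)**2 + 1655051)*(-721562 + p(-1340, -1262)) = ((-94)**2 + 1655051)*(-721562 - 1262) = (8836 + 1655051)*(-722824) = 1663887*(-722824) = -1202697456888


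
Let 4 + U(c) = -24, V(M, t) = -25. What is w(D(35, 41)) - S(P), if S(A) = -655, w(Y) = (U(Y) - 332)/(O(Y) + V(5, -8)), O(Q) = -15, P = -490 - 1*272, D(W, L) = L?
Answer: 664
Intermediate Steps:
P = -762 (P = -490 - 272 = -762)
U(c) = -28 (U(c) = -4 - 24 = -28)
w(Y) = 9 (w(Y) = (-28 - 332)/(-15 - 25) = -360/(-40) = -360*(-1/40) = 9)
w(D(35, 41)) - S(P) = 9 - 1*(-655) = 9 + 655 = 664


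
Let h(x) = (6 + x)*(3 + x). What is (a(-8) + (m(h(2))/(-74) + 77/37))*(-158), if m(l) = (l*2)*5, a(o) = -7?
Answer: 60356/37 ≈ 1631.2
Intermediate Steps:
h(x) = (3 + x)*(6 + x)
m(l) = 10*l (m(l) = (2*l)*5 = 10*l)
(a(-8) + (m(h(2))/(-74) + 77/37))*(-158) = (-7 + ((10*(18 + 2**2 + 9*2))/(-74) + 77/37))*(-158) = (-7 + ((10*(18 + 4 + 18))*(-1/74) + 77*(1/37)))*(-158) = (-7 + ((10*40)*(-1/74) + 77/37))*(-158) = (-7 + (400*(-1/74) + 77/37))*(-158) = (-7 + (-200/37 + 77/37))*(-158) = (-7 - 123/37)*(-158) = -382/37*(-158) = 60356/37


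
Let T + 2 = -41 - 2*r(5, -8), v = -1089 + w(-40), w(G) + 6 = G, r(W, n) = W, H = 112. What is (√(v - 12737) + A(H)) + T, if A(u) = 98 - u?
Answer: -67 + 68*I*√3 ≈ -67.0 + 117.78*I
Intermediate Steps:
w(G) = -6 + G
v = -1135 (v = -1089 + (-6 - 40) = -1089 - 46 = -1135)
T = -53 (T = -2 + (-41 - 2*5) = -2 + (-41 - 10) = -2 - 51 = -53)
(√(v - 12737) + A(H)) + T = (√(-1135 - 12737) + (98 - 1*112)) - 53 = (√(-13872) + (98 - 112)) - 53 = (68*I*√3 - 14) - 53 = (-14 + 68*I*√3) - 53 = -67 + 68*I*√3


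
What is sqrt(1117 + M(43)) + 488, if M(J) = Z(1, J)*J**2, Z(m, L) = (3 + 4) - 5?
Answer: 488 + 3*sqrt(535) ≈ 557.39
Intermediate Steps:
Z(m, L) = 2 (Z(m, L) = 7 - 5 = 2)
M(J) = 2*J**2
sqrt(1117 + M(43)) + 488 = sqrt(1117 + 2*43**2) + 488 = sqrt(1117 + 2*1849) + 488 = sqrt(1117 + 3698) + 488 = sqrt(4815) + 488 = 3*sqrt(535) + 488 = 488 + 3*sqrt(535)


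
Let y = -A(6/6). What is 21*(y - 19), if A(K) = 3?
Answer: -462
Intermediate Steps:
y = -3 (y = -1*3 = -3)
21*(y - 19) = 21*(-3 - 19) = 21*(-22) = -462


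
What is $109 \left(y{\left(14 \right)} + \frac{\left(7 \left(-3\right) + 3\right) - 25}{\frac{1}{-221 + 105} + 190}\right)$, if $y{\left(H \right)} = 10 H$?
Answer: $\frac{335771448}{22039} \approx 15235.0$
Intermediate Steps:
$109 \left(y{\left(14 \right)} + \frac{\left(7 \left(-3\right) + 3\right) - 25}{\frac{1}{-221 + 105} + 190}\right) = 109 \left(10 \cdot 14 + \frac{\left(7 \left(-3\right) + 3\right) - 25}{\frac{1}{-221 + 105} + 190}\right) = 109 \left(140 + \frac{\left(-21 + 3\right) - 25}{\frac{1}{-116} + 190}\right) = 109 \left(140 + \frac{-18 - 25}{- \frac{1}{116} + 190}\right) = 109 \left(140 - \frac{43}{\frac{22039}{116}}\right) = 109 \left(140 - \frac{4988}{22039}\right) = 109 \cdot \frac{3080472}{22039} = \frac{335771448}{22039}$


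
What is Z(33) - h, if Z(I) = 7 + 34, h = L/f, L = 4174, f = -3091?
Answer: 130905/3091 ≈ 42.350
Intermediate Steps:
h = -4174/3091 (h = 4174/(-3091) = 4174*(-1/3091) = -4174/3091 ≈ -1.3504)
Z(I) = 41
Z(33) - h = 41 - 1*(-4174/3091) = 41 + 4174/3091 = 130905/3091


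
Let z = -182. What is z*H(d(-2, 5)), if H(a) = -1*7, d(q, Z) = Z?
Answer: 1274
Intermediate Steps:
H(a) = -7
z*H(d(-2, 5)) = -182*(-7) = 1274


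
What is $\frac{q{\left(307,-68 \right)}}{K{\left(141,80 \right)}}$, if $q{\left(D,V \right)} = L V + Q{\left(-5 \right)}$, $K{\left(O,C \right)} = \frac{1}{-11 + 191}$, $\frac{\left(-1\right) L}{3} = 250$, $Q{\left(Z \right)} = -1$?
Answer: $9179820$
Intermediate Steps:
$L = -750$ ($L = \left(-3\right) 250 = -750$)
$K{\left(O,C \right)} = \frac{1}{180}$
$q{\left(D,V \right)} = -1 - 750 V$ ($q{\left(D,V \right)} = - 750 V - 1 = -1 - 750 V$)
$\frac{q{\left(307,-68 \right)}}{K{\left(141,80 \right)}} = \left(-1 - -51000\right) \frac{1}{\frac{1}{180}} = \left(-1 + 51000\right) 180 = 50999 \cdot 180 = 9179820$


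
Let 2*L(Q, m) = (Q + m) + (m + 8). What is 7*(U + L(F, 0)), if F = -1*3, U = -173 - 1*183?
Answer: -4949/2 ≈ -2474.5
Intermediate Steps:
U = -356 (U = -173 - 183 = -356)
F = -3
L(Q, m) = 4 + m + Q/2 (L(Q, m) = ((Q + m) + (m + 8))/2 = ((Q + m) + (8 + m))/2 = (8 + Q + 2*m)/2 = 4 + m + Q/2)
7*(U + L(F, 0)) = 7*(-356 + (4 + 0 + (½)*(-3))) = 7*(-356 + (4 + 0 - 3/2)) = 7*(-356 + 5/2) = 7*(-707/2) = -4949/2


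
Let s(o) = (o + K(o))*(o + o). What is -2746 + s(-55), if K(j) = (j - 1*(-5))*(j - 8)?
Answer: -343196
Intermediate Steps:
K(j) = (-8 + j)*(5 + j) (K(j) = (j + 5)*(-8 + j) = (5 + j)*(-8 + j) = (-8 + j)*(5 + j))
s(o) = 2*o*(-40 + o² - 2*o) (s(o) = (o + (-40 + o² - 3*o))*(o + o) = (-40 + o² - 2*o)*(2*o) = 2*o*(-40 + o² - 2*o))
-2746 + s(-55) = -2746 + 2*(-55)*(-40 + (-55)² - 2*(-55)) = -2746 + 2*(-55)*(-40 + 3025 + 110) = -2746 + 2*(-55)*3095 = -2746 - 340450 = -343196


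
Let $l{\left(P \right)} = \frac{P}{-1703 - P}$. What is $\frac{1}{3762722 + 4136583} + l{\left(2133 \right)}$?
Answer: $- \frac{16849213729}{30301733980} \approx -0.55605$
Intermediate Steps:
$\frac{1}{3762722 + 4136583} + l{\left(2133 \right)} = \frac{1}{3762722 + 4136583} - \frac{2133}{1703 + 2133} = \frac{1}{7899305} - \frac{2133}{3836} = - \frac{16849213729}{30301733980}$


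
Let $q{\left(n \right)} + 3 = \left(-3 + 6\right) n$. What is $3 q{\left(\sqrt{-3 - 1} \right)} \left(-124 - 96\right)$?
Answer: $1980 - 3960 i \approx 1980.0 - 3960.0 i$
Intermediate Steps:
$q{\left(n \right)} = -3 + 3 n$ ($q{\left(n \right)} = -3 + \left(-3 + 6\right) n = -3 + 3 n$)
$3 q{\left(\sqrt{-3 - 1} \right)} \left(-124 - 96\right) = 3 \left(-3 + 3 \sqrt{-3 - 1}\right) \left(-124 - 96\right) = 3 \left(-3 + 3 \sqrt{-4}\right) \left(-220\right) = 3 \left(-3 + 3 \cdot 2 i\right) \left(-220\right) = 3 \left(-3 + 6 i\right) \left(-220\right) = \left(-9 + 18 i\right) \left(-220\right) = 1980 - 3960 i$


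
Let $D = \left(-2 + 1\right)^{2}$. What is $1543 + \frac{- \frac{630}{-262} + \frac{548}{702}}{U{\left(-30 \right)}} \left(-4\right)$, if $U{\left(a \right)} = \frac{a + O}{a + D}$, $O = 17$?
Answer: $\frac{905343635}{597753} \approx 1514.6$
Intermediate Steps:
$D = 1$ ($D = \left(-1\right)^{2} = 1$)
$U{\left(a \right)} = \frac{17 + a}{1 + a}$ ($U{\left(a \right)} = \frac{a + 17}{a + 1} = \frac{17 + a}{1 + a}$)
$1543 + \frac{- \frac{630}{-262} + \frac{548}{702}}{U{\left(-30 \right)}} \left(-4\right) = 1543 + \frac{- \frac{630}{-262} + \frac{548}{702}}{\frac{1}{1 - 30} \left(17 - 30\right)} \left(-4\right) = 1543 + \frac{\left(-630\right) \left(- \frac{1}{262}\right) + 548 \cdot \frac{1}{702}}{\frac{1}{-29} \left(-13\right)} \left(-4\right) = 1543 + \frac{\frac{315}{131} + \frac{274}{351}}{\left(- \frac{1}{29}\right) \left(-13\right)} \left(-4\right) = 1543 + \frac{146459}{45981 \cdot \frac{13}{29}} \left(-4\right) = 1543 + \frac{146459}{45981} \cdot \frac{29}{13} \left(-4\right) = 1543 + \frac{4247311}{597753} \left(-4\right) = 1543 - \frac{16989244}{597753} = \frac{905343635}{597753}$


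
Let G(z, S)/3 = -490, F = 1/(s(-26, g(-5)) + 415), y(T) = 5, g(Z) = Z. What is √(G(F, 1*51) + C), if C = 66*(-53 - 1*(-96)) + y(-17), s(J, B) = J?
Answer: √1373 ≈ 37.054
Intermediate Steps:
F = 1/389 (F = 1/(-26 + 415) = 1/389 ≈ 0.0025707)
G(z, S) = -1470 (G(z, S) = 3*(-490) = -1470)
C = 2843 (C = 66*(-53 - 1*(-96)) + 5 = 66*(-53 + 96) + 5 = 66*43 + 5 = 2838 + 5 = 2843)
√(G(F, 1*51) + C) = √(-1470 + 2843) = √1373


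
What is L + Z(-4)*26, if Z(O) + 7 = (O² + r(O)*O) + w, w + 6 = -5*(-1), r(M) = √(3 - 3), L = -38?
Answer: 170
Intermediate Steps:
r(M) = 0 (r(M) = √0 = 0)
w = -1 (w = -6 - 5*(-1) = -6 + 5 = -1)
Z(O) = -8 + O² (Z(O) = -7 + ((O² + 0*O) - 1) = -7 + ((O² + 0) - 1) = -7 + (O² - 1) = -7 + (-1 + O²) = -8 + O²)
L + Z(-4)*26 = -38 + (-8 + (-4)²)*26 = -38 + (-8 + 16)*26 = -38 + 8*26 = -38 + 208 = 170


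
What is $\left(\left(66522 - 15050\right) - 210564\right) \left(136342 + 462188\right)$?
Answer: $-95221334760$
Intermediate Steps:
$\left(\left(66522 - 15050\right) - 210564\right) \left(136342 + 462188\right) = \left(51472 - 210564\right) 598530 = \left(-159092\right) 598530 = -95221334760$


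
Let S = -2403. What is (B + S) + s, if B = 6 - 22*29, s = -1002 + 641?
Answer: -3396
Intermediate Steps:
s = -361
B = -632 (B = 6 - 638 = -632)
(B + S) + s = (-632 - 2403) - 361 = -3035 - 361 = -3396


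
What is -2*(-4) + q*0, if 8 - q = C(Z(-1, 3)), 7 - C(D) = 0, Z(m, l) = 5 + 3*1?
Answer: 8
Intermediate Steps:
Z(m, l) = 8 (Z(m, l) = 5 + 3 = 8)
C(D) = 7 (C(D) = 7 - 1*0 = 7 + 0 = 7)
q = 1 (q = 8 - 1*7 = 8 - 7 = 1)
-2*(-4) + q*0 = -2*(-4) + 1*0 = 8 + 0 = 8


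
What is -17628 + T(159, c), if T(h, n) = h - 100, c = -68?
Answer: -17569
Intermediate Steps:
T(h, n) = -100 + h
-17628 + T(159, c) = -17628 + (-100 + 159) = -17628 + 59 = -17569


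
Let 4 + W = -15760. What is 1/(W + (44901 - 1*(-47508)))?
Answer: 1/76645 ≈ 1.3047e-5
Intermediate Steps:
W = -15764 (W = -4 - 15760 = -15764)
1/(W + (44901 - 1*(-47508))) = 1/(-15764 + (44901 - 1*(-47508))) = 1/(-15764 + (44901 + 47508)) = 1/(-15764 + 92409) = 1/76645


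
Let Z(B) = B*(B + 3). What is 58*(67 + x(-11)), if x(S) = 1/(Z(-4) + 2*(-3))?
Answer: 3857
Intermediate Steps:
Z(B) = B*(3 + B)
x(S) = -1/2 (x(S) = 1/(-4*(3 - 4) + 2*(-3)) = 1/(-4*(-1) - 6) = 1/(4 - 6) = 1/(-2) = -1/2)
58*(67 + x(-11)) = 58*(67 - 1/2) = 58*(133/2) = 3857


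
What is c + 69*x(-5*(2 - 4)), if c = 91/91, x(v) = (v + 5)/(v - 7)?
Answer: 346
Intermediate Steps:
x(v) = (5 + v)/(-7 + v)
c = 1 (c = 91*(1/91) = 1)
c + 69*x(-5*(2 - 4)) = 1 + 69*((5 - 5*(2 - 4))/(-7 - 5*(2 - 4))) = 1 + 69*((5 - 5*(-2))/(-7 - 5*(-2))) = 1 + 69*((5 + 10)/(-7 + 10)) = 1 + 69*(15/3) = 1 + 69*((⅓)*15) = 1 + 69*5 = 1 + 345 = 346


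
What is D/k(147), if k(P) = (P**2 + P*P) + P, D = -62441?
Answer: -62441/43365 ≈ -1.4399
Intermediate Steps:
k(P) = P + 2*P**2 (k(P) = (P**2 + P**2) + P = 2*P**2 + P = P + 2*P**2)
D/k(147) = -62441*1/(147*(1 + 2*147)) = -62441*1/(147*(1 + 294)) = -62441/(147*295) = -62441/43365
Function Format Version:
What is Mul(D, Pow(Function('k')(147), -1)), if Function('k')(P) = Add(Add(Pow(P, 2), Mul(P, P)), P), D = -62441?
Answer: Rational(-62441, 43365) ≈ -1.4399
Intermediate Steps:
Function('k')(P) = Add(P, Mul(2, Pow(P, 2))) (Function('k')(P) = Add(Add(Pow(P, 2), Pow(P, 2)), P) = Add(Mul(2, Pow(P, 2)), P) = Add(P, Mul(2, Pow(P, 2))))
Mul(D, Pow(Function('k')(147), -1)) = Mul(-62441, Pow(Mul(147, Add(1, Mul(2, 147))), -1)) = Mul(-62441, Pow(Mul(147, Add(1, 294)), -1)) = Mul(-62441, Pow(Mul(147, 295), -1)) = Mul(-62441, Pow(43365, -1)) = Mul(-62441, Rational(1, 43365)) = Rational(-62441, 43365)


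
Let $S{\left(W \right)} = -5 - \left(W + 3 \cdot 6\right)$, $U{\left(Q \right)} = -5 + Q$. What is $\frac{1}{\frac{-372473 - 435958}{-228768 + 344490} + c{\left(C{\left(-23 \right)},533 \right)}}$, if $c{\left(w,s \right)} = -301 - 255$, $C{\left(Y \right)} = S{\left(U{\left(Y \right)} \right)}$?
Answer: $- \frac{38574}{21716621} \approx -0.0017762$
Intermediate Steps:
$S{\left(W \right)} = -23 - W$ ($S{\left(W \right)} = -5 - \left(W + 18\right) = -5 - \left(18 + W\right) = -23 - W$)
$C{\left(Y \right)} = -18 - Y$ ($C{\left(Y \right)} = -23 - \left(-5 + Y\right) = -18 - Y$)
$c{\left(w,s \right)} = -556$ ($c{\left(w,s \right)} = -301 - 255 = -556$)
$\frac{1}{\frac{-372473 - 435958}{-228768 + 344490} + c{\left(C{\left(-23 \right)},533 \right)}} = \frac{1}{\frac{-372473 - 435958}{-228768 + 344490} - 556} = \frac{1}{- \frac{808431}{115722} - 556} = \frac{1}{\left(-808431\right) \frac{1}{115722} - 556} = \frac{1}{- \frac{269477}{38574} - 556} = \frac{1}{- \frac{21716621}{38574}} = - \frac{38574}{21716621}$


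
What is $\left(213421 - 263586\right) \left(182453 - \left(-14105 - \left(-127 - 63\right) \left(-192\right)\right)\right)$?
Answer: $-11690351270$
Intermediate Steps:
$\left(213421 - 263586\right) \left(182453 - \left(-14105 - \left(-127 - 63\right) \left(-192\right)\right)\right) = - 50165 \left(182453 + \left(\left(81776 - -36480\right) - 67671\right)\right) = - 50165 \left(182453 + \left(\left(81776 + 36480\right) - 67671\right)\right) = - 50165 \left(182453 + \left(118256 - 67671\right)\right) = - 50165 \left(182453 + 50585\right) = \left(-50165\right) 233038 = -11690351270$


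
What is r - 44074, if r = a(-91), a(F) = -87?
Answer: -44161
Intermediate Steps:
r = -87
r - 44074 = -87 - 44074 = -44161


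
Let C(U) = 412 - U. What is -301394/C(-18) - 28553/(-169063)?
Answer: -25471148016/36348545 ≈ -700.75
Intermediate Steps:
-301394/C(-18) - 28553/(-169063) = -301394/(412 - 1*(-18)) - 28553/(-169063) = -301394/(412 + 18) - 28553*(-1/169063) = -301394/430 + 28553/169063 = -301394*1/430 + 28553/169063 = -150697/215 + 28553/169063 = -25471148016/36348545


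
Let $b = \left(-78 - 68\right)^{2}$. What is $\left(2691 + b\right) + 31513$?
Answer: $55520$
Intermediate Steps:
$b = 21316$ ($b = \left(-146\right)^{2} = 21316$)
$\left(2691 + b\right) + 31513 = \left(2691 + 21316\right) + 31513 = 24007 + 31513 = 55520$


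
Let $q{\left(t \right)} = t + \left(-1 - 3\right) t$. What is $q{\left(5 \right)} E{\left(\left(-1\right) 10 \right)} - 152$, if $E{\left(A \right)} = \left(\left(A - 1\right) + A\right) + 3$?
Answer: $118$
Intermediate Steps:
$q{\left(t \right)} = - 3 t$ ($q{\left(t \right)} = t - 4 t = - 3 t$)
$E{\left(A \right)} = 2 + 2 A$ ($E{\left(A \right)} = \left(\left(-1 + A\right) + A\right) + 3 = \left(-1 + 2 A\right) + 3 = 2 + 2 A$)
$q{\left(5 \right)} E{\left(\left(-1\right) 10 \right)} - 152 = \left(-3\right) 5 \left(2 + 2 \left(\left(-1\right) 10\right)\right) - 152 = - 15 \left(2 + 2 \left(-10\right)\right) - 152 = - 15 \left(2 - 20\right) - 152 = \left(-15\right) \left(-18\right) - 152 = 270 - 152 = 118$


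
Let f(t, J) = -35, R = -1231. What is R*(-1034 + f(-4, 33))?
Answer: 1315939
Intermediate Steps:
R*(-1034 + f(-4, 33)) = -1231*(-1034 - 35) = -1231*(-1069) = 1315939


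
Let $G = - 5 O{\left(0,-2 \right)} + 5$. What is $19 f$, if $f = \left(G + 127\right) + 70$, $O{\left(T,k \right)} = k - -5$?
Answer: $3553$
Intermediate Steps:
$O{\left(T,k \right)} = 5 + k$ ($O{\left(T,k \right)} = k + 5 = 5 + k$)
$G = -10$ ($G = - 5 \left(5 - 2\right) + 5 = \left(-5\right) 3 + 5 = -15 + 5 = -10$)
$f = 187$ ($f = \left(-10 + 127\right) + 70 = 117 + 70 = 187$)
$19 f = 19 \cdot 187 = 3553$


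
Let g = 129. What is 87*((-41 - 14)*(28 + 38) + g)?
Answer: -304587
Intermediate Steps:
87*((-41 - 14)*(28 + 38) + g) = 87*((-41 - 14)*(28 + 38) + 129) = 87*(-55*66 + 129) = 87*(-3630 + 129) = 87*(-3501) = -304587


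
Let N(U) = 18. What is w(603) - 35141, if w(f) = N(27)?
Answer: -35123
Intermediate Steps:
w(f) = 18
w(603) - 35141 = 18 - 35141 = -35123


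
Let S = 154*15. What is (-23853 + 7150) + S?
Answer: -14393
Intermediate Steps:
S = 2310
(-23853 + 7150) + S = (-23853 + 7150) + 2310 = -16703 + 2310 = -14393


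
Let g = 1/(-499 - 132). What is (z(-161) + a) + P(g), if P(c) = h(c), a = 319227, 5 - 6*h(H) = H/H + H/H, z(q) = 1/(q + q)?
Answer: 51395627/161 ≈ 3.1923e+5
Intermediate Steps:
z(q) = 1/(2*q)
g = -1/631 (g = 1/(-631) = -1/631 ≈ -0.0015848)
h(H) = 1/2 (h(H) = 5/6 - (H/H + H/H)/6 = 5/6 - (1 + 1)/6 = 5/6 - 1/6*2 = 5/6 - 1/3 = 1/2)
P(c) = 1/2
(z(-161) + a) + P(g) = ((1/2)/(-161) + 319227) + 1/2 = ((1/2)*(-1/161) + 319227) + 1/2 = (-1/322 + 319227) + 1/2 = 102791093/322 + 1/2 = 51395627/161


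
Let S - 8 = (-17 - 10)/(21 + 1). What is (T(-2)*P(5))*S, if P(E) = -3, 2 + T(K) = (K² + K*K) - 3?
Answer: -1341/22 ≈ -60.955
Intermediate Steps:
T(K) = -5 + 2*K² (T(K) = -2 + ((K² + K*K) - 3) = -2 + ((K² + K²) - 3) = -2 + (2*K² - 3) = -2 + (-3 + 2*K²) = -5 + 2*K²)
S = 149/22 (S = 8 + (-17 - 10)/(21 + 1) = 8 - 27/22 = 149/22 ≈ 6.7727)
(T(-2)*P(5))*S = ((-5 + 2*(-2)²)*(-3))*(149/22) = ((-5 + 2*4)*(-3))*(149/22) = ((-5 + 8)*(-3))*(149/22) = (3*(-3))*(149/22) = -9*149/22 = -1341/22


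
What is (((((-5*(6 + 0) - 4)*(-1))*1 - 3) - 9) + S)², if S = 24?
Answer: 2116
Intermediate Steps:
(((((-5*(6 + 0) - 4)*(-1))*1 - 3) - 9) + S)² = (((((-5*(6 + 0) - 4)*(-1))*1 - 3) - 9) + 24)² = (((((-5*6 - 4)*(-1))*1 - 3) - 9) + 24)² = (((((-30 - 4)*(-1))*1 - 3) - 9) + 24)² = (((-34*(-1)*1 - 3) - 9) + 24)² = (((34*1 - 3) - 9) + 24)² = (((34 - 3) - 9) + 24)² = ((31 - 9) + 24)² = (22 + 24)² = 46² = 2116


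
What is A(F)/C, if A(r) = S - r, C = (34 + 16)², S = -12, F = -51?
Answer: 39/2500 ≈ 0.015600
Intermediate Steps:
C = 2500 (C = 50² = 2500)
A(r) = -12 - r
A(F)/C = (-12 - 1*(-51))/2500 = (-12 + 51)*(1/2500) = 39*(1/2500) = 39/2500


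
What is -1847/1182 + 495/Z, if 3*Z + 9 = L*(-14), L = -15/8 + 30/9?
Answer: -21715231/417246 ≈ -52.044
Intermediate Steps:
L = 35/24 (L = -15*1/8 + 30*(1/9) = -15/8 + 10/3 = 35/24 ≈ 1.4583)
Z = -353/36 (Z = -3 + ((35/24)*(-14))/3 = -3 + (1/3)*(-245/12) = -3 - 245/36 = -353/36 ≈ -9.8056)
-1847/1182 + 495/Z = -1847/1182 + 495/(-353/36) = -1847*1/1182 + 495*(-36/353) = -1847/1182 - 17820/353 = -21715231/417246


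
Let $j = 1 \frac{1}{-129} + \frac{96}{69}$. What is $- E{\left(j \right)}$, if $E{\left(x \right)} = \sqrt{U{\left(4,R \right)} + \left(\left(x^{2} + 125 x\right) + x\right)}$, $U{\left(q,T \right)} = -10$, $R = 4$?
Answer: $- \frac{\sqrt{1463441545}}{2967} \approx -12.893$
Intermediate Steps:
$j = \frac{4105}{2967}$ ($j = 1 \left(- \frac{1}{129}\right) + 96 \cdot \frac{1}{69} = - \frac{1}{129} + \frac{32}{23} = \frac{4105}{2967} \approx 1.3836$)
$E{\left(x \right)} = \sqrt{-10 + x^{2} + 126 x}$ ($E{\left(x \right)} = \sqrt{-10 + \left(\left(x^{2} + 125 x\right) + x\right)} = \sqrt{-10 + \left(x^{2} + 126 x\right)} = \sqrt{-10 + x^{2} + 126 x}$)
$- E{\left(j \right)} = - \sqrt{-10 + \left(\frac{4105}{2967}\right)^{2} + 126 \cdot \frac{4105}{2967}} = - \sqrt{-10 + \frac{16851025}{8803089} + \frac{172410}{989}} = - \sqrt{\frac{1463441545}{8803089}} = - \frac{\sqrt{1463441545}}{2967}$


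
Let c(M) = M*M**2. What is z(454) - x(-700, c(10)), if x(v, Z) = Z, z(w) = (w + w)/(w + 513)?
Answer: -966092/967 ≈ -999.06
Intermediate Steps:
c(M) = M**3
z(w) = 2*w/(513 + w) (z(w) = (2*w)/(513 + w) = 2*w/(513 + w))
z(454) - x(-700, c(10)) = 2*454/(513 + 454) - 1*10**3 = 2*454/967 - 1*1000 = 2*454*(1/967) - 1000 = 908/967 - 1000 = -966092/967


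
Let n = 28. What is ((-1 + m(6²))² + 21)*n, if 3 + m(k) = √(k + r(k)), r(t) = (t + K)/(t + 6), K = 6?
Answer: 2072 - 224*√37 ≈ 709.46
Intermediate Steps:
r(t) = 1 (r(t) = (t + 6)/(t + 6) = (6 + t)/(6 + t) = 1)
m(k) = -3 + √(1 + k) (m(k) = -3 + √(k + 1) = -3 + √(1 + k))
((-1 + m(6²))² + 21)*n = ((-1 + (-3 + √(1 + 6²)))² + 21)*28 = ((-1 + (-3 + √(1 + 36)))² + 21)*28 = ((-1 + (-3 + √37))² + 21)*28 = ((-4 + √37)² + 21)*28 = (21 + (-4 + √37)²)*28 = 588 + 28*(-4 + √37)²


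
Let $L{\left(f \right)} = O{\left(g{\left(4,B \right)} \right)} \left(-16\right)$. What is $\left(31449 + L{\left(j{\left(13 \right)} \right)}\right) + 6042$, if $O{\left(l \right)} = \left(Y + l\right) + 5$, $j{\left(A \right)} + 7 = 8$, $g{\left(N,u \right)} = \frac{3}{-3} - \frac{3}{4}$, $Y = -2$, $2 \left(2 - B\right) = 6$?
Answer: $37471$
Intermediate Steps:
$B = -1$ ($B = 2 - 3 = -1$)
$g{\left(N,u \right)} = - \frac{7}{4}$ ($g{\left(N,u \right)} = 3 \left(- \frac{1}{3}\right) - \frac{3}{4} = -1 - \frac{3}{4} = - \frac{7}{4}$)
$j{\left(A \right)} = 1$ ($j{\left(A \right)} = -7 + 8 = 1$)
$O{\left(l \right)} = 3 + l$ ($O{\left(l \right)} = \left(-2 + l\right) + 5 = 3 + l$)
$L{\left(f \right)} = -20$ ($L{\left(f \right)} = \left(3 - \frac{7}{4}\right) \left(-16\right) = \frac{5}{4} \left(-16\right) = -20$)
$\left(31449 + L{\left(j{\left(13 \right)} \right)}\right) + 6042 = \left(31449 - 20\right) + 6042 = 31429 + 6042 = 37471$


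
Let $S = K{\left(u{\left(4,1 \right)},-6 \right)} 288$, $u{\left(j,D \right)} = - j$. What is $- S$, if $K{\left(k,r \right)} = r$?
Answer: $1728$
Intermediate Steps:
$S = -1728$ ($S = \left(-6\right) 288 = -1728$)
$- S = \left(-1\right) \left(-1728\right) = 1728$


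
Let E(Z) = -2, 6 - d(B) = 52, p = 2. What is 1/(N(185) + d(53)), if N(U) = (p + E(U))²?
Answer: -1/46 ≈ -0.021739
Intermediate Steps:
d(B) = -46 (d(B) = 6 - 1*52 = 6 - 52 = -46)
N(U) = 0 (N(U) = (2 - 2)² = 0² = 0)
1/(N(185) + d(53)) = 1/(0 - 46) = 1/(-46) = -1/46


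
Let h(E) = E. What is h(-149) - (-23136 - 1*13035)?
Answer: 36022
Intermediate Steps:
h(-149) - (-23136 - 1*13035) = -149 - (-23136 - 1*13035) = -149 - (-23136 - 13035) = -149 - 1*(-36171) = -149 + 36171 = 36022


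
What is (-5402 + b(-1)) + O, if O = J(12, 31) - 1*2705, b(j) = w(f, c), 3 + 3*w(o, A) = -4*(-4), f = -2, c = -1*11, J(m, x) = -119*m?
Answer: -28592/3 ≈ -9530.7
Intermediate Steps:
c = -11
w(o, A) = 13/3 (w(o, A) = -1 + (-4*(-4))/3 = -1 + (⅓)*16 = -1 + 16/3 = 13/3)
b(j) = 13/3
O = -4133 (O = -119*12 - 1*2705 = -1428 - 2705 = -4133)
(-5402 + b(-1)) + O = (-5402 + 13/3) - 4133 = -16193/3 - 4133 = -28592/3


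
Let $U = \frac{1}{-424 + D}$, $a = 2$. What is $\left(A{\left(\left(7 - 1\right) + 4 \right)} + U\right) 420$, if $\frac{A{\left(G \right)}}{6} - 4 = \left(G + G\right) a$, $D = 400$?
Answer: $\frac{221725}{2} \approx 1.1086 \cdot 10^{5}$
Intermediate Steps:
$A{\left(G \right)} = 24 + 24 G$ ($A{\left(G \right)} = 24 + 6 \left(G + G\right) 2 = 24 + 6 \cdot 2 G 2 = 24 + 6 \cdot 4 G = 24 + 24 G$)
$U = - \frac{1}{24}$ ($U = \frac{1}{-424 + 400} = \frac{1}{-24} = - \frac{1}{24} \approx -0.041667$)
$\left(A{\left(\left(7 - 1\right) + 4 \right)} + U\right) 420 = \left(\left(24 + 24 \left(\left(7 - 1\right) + 4\right)\right) - \frac{1}{24}\right) 420 = \left(\left(24 + 24 \left(6 + 4\right)\right) - \frac{1}{24}\right) 420 = \left(\left(24 + 24 \cdot 10\right) - \frac{1}{24}\right) 420 = \left(\left(24 + 240\right) - \frac{1}{24}\right) 420 = \left(264 - \frac{1}{24}\right) 420 = \frac{6335}{24} \cdot 420 = \frac{221725}{2}$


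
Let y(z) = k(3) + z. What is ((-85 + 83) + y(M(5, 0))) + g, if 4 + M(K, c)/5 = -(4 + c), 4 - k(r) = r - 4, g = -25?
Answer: -62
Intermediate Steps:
k(r) = 8 - r (k(r) = 4 - (r - 4) = 4 - (-4 + r) = 4 + (4 - r) = 8 - r)
M(K, c) = -40 - 5*c (M(K, c) = -20 + 5*(-(4 + c)) = -20 + 5*(-4 - c) = -20 + (-20 - 5*c) = -40 - 5*c)
y(z) = 5 + z (y(z) = (8 - 1*3) + z = (8 - 3) + z = 5 + z)
((-85 + 83) + y(M(5, 0))) + g = ((-85 + 83) + (5 + (-40 - 5*0))) - 25 = (-2 + (5 + (-40 + 0))) - 25 = (-2 + (5 - 40)) - 25 = (-2 - 35) - 25 = -37 - 25 = -62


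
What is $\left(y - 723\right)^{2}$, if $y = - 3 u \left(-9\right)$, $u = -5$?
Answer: $736164$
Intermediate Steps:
$y = -135$ ($y = \left(-3\right) \left(-5\right) \left(-9\right) = 15 \left(-9\right) = -135$)
$\left(y - 723\right)^{2} = \left(-135 - 723\right)^{2} = \left(-858\right)^{2} = 736164$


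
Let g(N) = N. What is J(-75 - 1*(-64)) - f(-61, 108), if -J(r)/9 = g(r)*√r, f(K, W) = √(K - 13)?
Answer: I*(-√74 + 99*√11) ≈ 319.74*I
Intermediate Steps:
f(K, W) = √(-13 + K)
J(r) = -9*r^(3/2) (J(r) = -9*r*√r = -9*r^(3/2))
J(-75 - 1*(-64)) - f(-61, 108) = -9*(-75 - 1*(-64))^(3/2) - √(-13 - 61) = -9*(-75 + 64)^(3/2) - √(-74) = -(-99)*I*√11 - I*√74 = 99*I*√11 - I*√74 = -I*√74 + 99*I*√11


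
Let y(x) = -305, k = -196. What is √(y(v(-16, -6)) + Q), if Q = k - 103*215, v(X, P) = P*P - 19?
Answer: 13*I*√134 ≈ 150.49*I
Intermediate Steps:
v(X, P) = -19 + P² (v(X, P) = P² - 19 = -19 + P²)
Q = -22341 (Q = -196 - 103*215 = -196 - 22145 = -22341)
√(y(v(-16, -6)) + Q) = √(-305 - 22341) = √(-22646) = 13*I*√134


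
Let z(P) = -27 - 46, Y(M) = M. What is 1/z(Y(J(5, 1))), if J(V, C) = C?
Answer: -1/73 ≈ -0.013699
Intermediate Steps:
z(P) = -73
1/z(Y(J(5, 1))) = 1/(-73) = -1/73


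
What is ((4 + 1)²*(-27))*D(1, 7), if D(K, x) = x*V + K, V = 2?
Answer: -10125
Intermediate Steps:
D(K, x) = K + 2*x (D(K, x) = x*2 + K = 2*x + K = K + 2*x)
((4 + 1)²*(-27))*D(1, 7) = ((4 + 1)²*(-27))*(1 + 2*7) = (5²*(-27))*(1 + 14) = (25*(-27))*15 = -675*15 = -10125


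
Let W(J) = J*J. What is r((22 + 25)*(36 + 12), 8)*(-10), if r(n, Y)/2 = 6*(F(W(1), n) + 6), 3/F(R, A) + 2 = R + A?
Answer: -324792/451 ≈ -720.16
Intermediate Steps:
W(J) = J²
F(R, A) = 3/(-2 + A + R) (F(R, A) = 3/(-2 + (R + A)) = 3/(-2 + (A + R)) = 3/(-2 + A + R))
r(n, Y) = 72 + 36/(-1 + n) (r(n, Y) = 2*(6*(3/(-2 + n + 1²) + 6)) = 2*(6*(3/(-2 + n + 1) + 6)) = 2*(6*(3/(-1 + n) + 6)) = 2*(6*(6 + 3/(-1 + n))) = 2*(36 + 18/(-1 + n)) = 72 + 36/(-1 + n))
r((22 + 25)*(36 + 12), 8)*(-10) = (36*(-1 + 2*((22 + 25)*(36 + 12)))/(-1 + (22 + 25)*(36 + 12)))*(-10) = (36*(-1 + 2*(47*48))/(-1 + 47*48))*(-10) = (36*(-1 + 2*2256)/(-1 + 2256))*(-10) = (36*(-1 + 4512)/2255)*(-10) = (36*(1/2255)*4511)*(-10) = (162396/2255)*(-10) = -324792/451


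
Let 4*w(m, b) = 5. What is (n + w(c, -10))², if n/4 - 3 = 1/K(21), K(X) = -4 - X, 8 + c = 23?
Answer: 1713481/10000 ≈ 171.35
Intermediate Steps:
c = 15 (c = -8 + 23 = 15)
w(m, b) = 5/4 (w(m, b) = (¼)*5 = 5/4)
n = 296/25 (n = 12 + 4/(-4 - 1*21) = 12 + 4/(-4 - 21) = 12 + 4/(-25) = 12 + 4*(-1/25) = 12 - 4/25 = 296/25 ≈ 11.840)
(n + w(c, -10))² = (296/25 + 5/4)² = (1309/100)² = 1713481/10000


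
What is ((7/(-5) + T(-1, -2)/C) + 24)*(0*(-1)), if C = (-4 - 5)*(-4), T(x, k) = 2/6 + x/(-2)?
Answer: 0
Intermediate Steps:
T(x, k) = ⅓ - x/2 (T(x, k) = 2*(⅙) + x*(-½) = ⅓ - x/2)
C = 36 (C = -9*(-4) = 36)
((7/(-5) + T(-1, -2)/C) + 24)*(0*(-1)) = ((7/(-5) + (⅓ - ½*(-1))/36) + 24)*(0*(-1)) = ((7*(-⅕) + (⅓ + ½)*(1/36)) + 24)*0 = ((-7/5 + (⅚)*(1/36)) + 24)*0 = ((-7/5 + 5/216) + 24)*0 = (-1487/1080 + 24)*0 = (24433/1080)*0 = 0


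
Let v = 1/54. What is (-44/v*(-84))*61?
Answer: 12174624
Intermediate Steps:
v = 1/54 ≈ 0.018519
(-44/v*(-84))*61 = (-44/1/54*(-84))*61 = (-44*54*(-84))*61 = -2376*(-84)*61 = 199584*61 = 12174624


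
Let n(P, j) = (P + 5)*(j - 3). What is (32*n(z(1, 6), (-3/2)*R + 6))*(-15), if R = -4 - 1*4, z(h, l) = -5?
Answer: 0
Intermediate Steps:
R = -8 (R = -4 - 4 = -8)
n(P, j) = (-3 + j)*(5 + P) (n(P, j) = (5 + P)*(-3 + j) = (-3 + j)*(5 + P))
(32*n(z(1, 6), (-3/2)*R + 6))*(-15) = (32*(-15 - 3*(-5) + 5*(-3/2*(-8) + 6) - 5*(-3/2*(-8) + 6)))*(-15) = (32*(-15 + 15 + 5*(-3*1/2*(-8) + 6) - 5*(-3*1/2*(-8) + 6)))*(-15) = (32*(-15 + 15 + 5*(-3/2*(-8) + 6) - 5*(-3/2*(-8) + 6)))*(-15) = (32*(-15 + 15 + 5*(12 + 6) - 5*(12 + 6)))*(-15) = (32*(-15 + 15 + 5*18 - 5*18))*(-15) = (32*(-15 + 15 + 90 - 90))*(-15) = (32*0)*(-15) = 0*(-15) = 0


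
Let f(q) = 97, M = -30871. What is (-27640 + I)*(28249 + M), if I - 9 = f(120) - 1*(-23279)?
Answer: 11156610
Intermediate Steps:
I = 23385 (I = 9 + (97 - 1*(-23279)) = 9 + (97 + 23279) = 9 + 23376 = 23385)
(-27640 + I)*(28249 + M) = (-27640 + 23385)*(28249 - 30871) = -4255*(-2622) = 11156610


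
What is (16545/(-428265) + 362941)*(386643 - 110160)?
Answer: 955002454405468/9517 ≈ 1.0035e+11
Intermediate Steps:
(16545/(-428265) + 362941)*(386643 - 110160) = (16545*(-1/428265) + 362941)*276483 = (-1103/28551 + 362941)*276483 = (10362327388/28551)*276483 = 955002454405468/9517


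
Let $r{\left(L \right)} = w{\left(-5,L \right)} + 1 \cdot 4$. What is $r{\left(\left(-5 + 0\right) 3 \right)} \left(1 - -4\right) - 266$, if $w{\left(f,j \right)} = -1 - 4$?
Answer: $-271$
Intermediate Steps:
$w{\left(f,j \right)} = -5$
$r{\left(L \right)} = -1$ ($r{\left(L \right)} = -5 + 1 \cdot 4 = -5 + 4 = -1$)
$r{\left(\left(-5 + 0\right) 3 \right)} \left(1 - -4\right) - 266 = - (1 - -4) - 266 = - (1 + 4) - 266 = \left(-1\right) 5 - 266 = -5 - 266 = -271$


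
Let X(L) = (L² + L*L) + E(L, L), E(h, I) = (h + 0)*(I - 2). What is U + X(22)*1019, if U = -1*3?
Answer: 1434749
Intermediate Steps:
U = -3
E(h, I) = h*(-2 + I)
X(L) = 2*L² + L*(-2 + L) (X(L) = (L² + L*L) + L*(-2 + L) = (L² + L²) + L*(-2 + L) = 2*L² + L*(-2 + L))
U + X(22)*1019 = -3 + (22*(-2 + 3*22))*1019 = -3 + (22*(-2 + 66))*1019 = -3 + (22*64)*1019 = -3 + 1408*1019 = -3 + 1434752 = 1434749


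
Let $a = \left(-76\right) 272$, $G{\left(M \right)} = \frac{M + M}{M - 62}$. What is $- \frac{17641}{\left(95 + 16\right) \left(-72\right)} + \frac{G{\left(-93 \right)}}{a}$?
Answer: $\frac{113957863}{51628320} \approx 2.2073$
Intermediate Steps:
$G{\left(M \right)} = \frac{2 M}{-62 + M}$
$a = -20672$
$- \frac{17641}{\left(95 + 16\right) \left(-72\right)} + \frac{G{\left(-93 \right)}}{a} = - \frac{17641}{\left(95 + 16\right) \left(-72\right)} + \frac{2 \left(-93\right) \frac{1}{-62 - 93}}{-20672} = - \frac{17641}{111 \left(-72\right)} + 2 \left(-93\right) \frac{1}{-155} \left(- \frac{1}{20672}\right) = - \frac{17641}{-7992} + 2 \left(-93\right) \left(- \frac{1}{155}\right) \left(- \frac{1}{20672}\right) = \left(-17641\right) \left(- \frac{1}{7992}\right) + \frac{6}{5} \left(- \frac{1}{20672}\right) = \frac{17641}{7992} - \frac{3}{51680} = \frac{113957863}{51628320}$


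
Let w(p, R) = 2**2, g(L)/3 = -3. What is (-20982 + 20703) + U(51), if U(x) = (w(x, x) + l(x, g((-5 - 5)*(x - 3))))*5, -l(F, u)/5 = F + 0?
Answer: -1534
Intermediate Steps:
g(L) = -9 (g(L) = 3*(-3) = -9)
w(p, R) = 4
l(F, u) = -5*F (l(F, u) = -5*(F + 0) = -5*F)
U(x) = 20 - 25*x (U(x) = (4 - 5*x)*5 = 20 - 25*x)
(-20982 + 20703) + U(51) = (-20982 + 20703) + (20 - 25*51) = -279 + (20 - 1275) = -279 - 1255 = -1534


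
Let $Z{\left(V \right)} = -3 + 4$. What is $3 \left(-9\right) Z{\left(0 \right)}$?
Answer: $-27$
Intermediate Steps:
$Z{\left(V \right)} = 1$
$3 \left(-9\right) Z{\left(0 \right)} = 3 \left(-9\right) 1 = \left(-27\right) 1 = -27$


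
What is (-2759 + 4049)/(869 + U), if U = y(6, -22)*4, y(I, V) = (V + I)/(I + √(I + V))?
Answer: 14449290/9651269 - 82560*I/9651269 ≈ 1.4971 - 0.0085543*I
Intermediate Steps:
y(I, V) = (I + V)/(I + √(I + V))
U = -16*(6 - 4*I)/13 (U = ((6 - 22)/(6 + √(6 - 22)))*4 = (-16/(6 + √(-16)))*4 = (-16/(6 + 4*I))*4 = (((6 - 4*I)/52)*(-16))*4 = -4*(6 - 4*I)/13*4 = -16*(6 - 4*I)/13 ≈ -7.3846 + 4.9231*I)
(-2759 + 4049)/(869 + U) = (-2759 + 4049)/(869 + (-96/13 + 64*I/13)) = 1290/(11201/13 + 64*I/13) = 1290*(13*(11201/13 - 64*I/13)/9651269) = 16770*(11201/13 - 64*I/13)/9651269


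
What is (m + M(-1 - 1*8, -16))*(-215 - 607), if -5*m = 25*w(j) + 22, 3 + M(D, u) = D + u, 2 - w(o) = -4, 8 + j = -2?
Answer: 256464/5 ≈ 51293.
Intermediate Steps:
j = -10 (j = -8 - 2 = -10)
w(o) = 6 (w(o) = 2 - 1*(-4) = 2 + 4 = 6)
M(D, u) = -3 + D + u (M(D, u) = -3 + (D + u) = -3 + D + u)
m = -172/5 (m = -(25*6 + 22)/5 = -(150 + 22)/5 = -1/5*172 = -172/5 ≈ -34.400)
(m + M(-1 - 1*8, -16))*(-215 - 607) = (-172/5 + (-3 + (-1 - 1*8) - 16))*(-215 - 607) = (-172/5 + (-3 + (-1 - 8) - 16))*(-822) = (-172/5 + (-3 - 9 - 16))*(-822) = (-172/5 - 28)*(-822) = -312/5*(-822) = 256464/5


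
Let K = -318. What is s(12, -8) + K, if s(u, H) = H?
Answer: -326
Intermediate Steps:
s(12, -8) + K = -8 - 318 = -326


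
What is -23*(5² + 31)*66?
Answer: -85008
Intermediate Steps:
-23*(5² + 31)*66 = -23*(25 + 31)*66 = -23*56*66 = -1288*66 = -85008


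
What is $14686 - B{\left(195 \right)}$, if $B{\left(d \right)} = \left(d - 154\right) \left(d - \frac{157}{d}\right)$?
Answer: $\frac{1311182}{195} \approx 6724.0$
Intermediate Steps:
$B{\left(d \right)} = \left(-154 + d\right) \left(d - \frac{157}{d}\right)$
$14686 - B{\left(195 \right)} = 14686 - \left(-157 + 195^{2} - 30030 + \frac{24178}{195}\right) = 14686 - \left(-157 + 38025 - 30030 + 24178 \cdot \frac{1}{195}\right) = 14686 - \left(-157 + 38025 - 30030 + \frac{24178}{195}\right) = 14686 - \frac{1552588}{195} = \frac{1311182}{195}$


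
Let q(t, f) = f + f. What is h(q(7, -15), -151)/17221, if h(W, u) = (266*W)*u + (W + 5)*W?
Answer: 1205730/17221 ≈ 70.015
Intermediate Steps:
q(t, f) = 2*f
h(W, u) = W*(5 + W) + 266*W*u (h(W, u) = 266*W*u + (5 + W)*W = 266*W*u + W*(5 + W) = W*(5 + W) + 266*W*u)
h(q(7, -15), -151)/17221 = ((2*(-15))*(5 + 2*(-15) + 266*(-151)))/17221 = -30*(5 - 30 - 40166)*(1/17221) = -30*(-40191)*(1/17221) = 1205730*(1/17221) = 1205730/17221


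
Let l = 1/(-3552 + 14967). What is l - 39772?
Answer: -453997379/11415 ≈ -39772.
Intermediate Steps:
l = 1/11415 ≈ 8.7604e-5
l - 39772 = 1/11415 - 39772 = -453997379/11415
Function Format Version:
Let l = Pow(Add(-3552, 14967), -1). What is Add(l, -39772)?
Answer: Rational(-453997379, 11415) ≈ -39772.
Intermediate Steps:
l = Rational(1, 11415) (l = Pow(11415, -1) = Rational(1, 11415) ≈ 8.7604e-5)
Add(l, -39772) = Add(Rational(1, 11415), -39772) = Rational(-453997379, 11415)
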